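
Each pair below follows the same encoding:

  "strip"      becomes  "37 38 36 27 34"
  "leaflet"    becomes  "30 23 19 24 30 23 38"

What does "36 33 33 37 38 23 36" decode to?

rooster

s is letter #19 and maps to 37: an offset of 18. The number is (letter's place in the alphabet, a=1) + 18.
Undoing it on 36 33 33 37 38 23 36: 36→(36−18)÷1=18=r, 33→(33−18)÷1=15=o, 33→(33−18)÷1=15=o, 37→(37−18)÷1=19=s, 38→(38−18)÷1=20=t, 23→(23−18)÷1=5=e, 36→(36−18)÷1=18=r.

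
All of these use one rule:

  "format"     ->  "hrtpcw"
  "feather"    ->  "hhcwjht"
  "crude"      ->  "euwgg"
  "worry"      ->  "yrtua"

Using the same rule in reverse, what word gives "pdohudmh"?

namesake

Shifts by position in format: pos 0: f→h (+2), pos 1: o→r (+3), pos 2: r→t (+2), pos 3: m→p (+3) — repeating every 2. The shifts repeat in a cycle of length 2: positions 0,1,… shift by +2, +3, then the pattern repeats.
Reversing it on pdohudmh: p−2=n, d−3=a, o−2=m, h−3=e, u−2=s, d−3=a, m−2=k, h−3=e.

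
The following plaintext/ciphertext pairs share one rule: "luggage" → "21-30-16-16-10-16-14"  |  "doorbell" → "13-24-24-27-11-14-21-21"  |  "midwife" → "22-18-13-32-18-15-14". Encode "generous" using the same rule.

l is letter #12 and maps to 21: an offset of 9. Each letter is replaced by its alphabet position (a=1..z=26) + 9.
On generous: g=7→16, e=5→14, n=14→23, e=5→14, r=18→27, o=15→24, u=21→30, s=19→28.

16-14-23-14-27-24-30-28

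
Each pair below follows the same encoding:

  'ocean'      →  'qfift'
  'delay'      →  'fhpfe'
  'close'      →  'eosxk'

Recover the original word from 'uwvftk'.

strand

In ocean: o→q is +2, c→f is +3, e→i is +4, a→f is +5 — the shift increases by 1 each position. The shift increases by 1 at each position, starting from +2: 2, 3, 4, ….
Decoding uwvftk: u−2=s, w−3=t, v−4=r, f−5=a, t−6=n, k−7=d.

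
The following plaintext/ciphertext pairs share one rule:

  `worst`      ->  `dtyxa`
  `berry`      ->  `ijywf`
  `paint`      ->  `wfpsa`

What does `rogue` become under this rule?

ytnzl

Shifts by position in worst: pos 0: w→d (+7), pos 1: o→t (+5), pos 2: r→y (+7), pos 3: s→x (+5) — repeating every 2. A repeating key of period 2 is used — shifts +7, +5 over and over.
For rogue: r+7=y, o+5=t, g+7=n, u+5=z, e+7=l.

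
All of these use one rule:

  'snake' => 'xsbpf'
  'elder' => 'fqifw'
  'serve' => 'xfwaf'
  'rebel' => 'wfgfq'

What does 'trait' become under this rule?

The shift depends on letter class: consonant s→x is +5, but vowel a→b is +1. The rule splits by letter class: vowels +1, consonants +5.
On trait: t(cons)+5=y, r(cons)+5=w, a(vowel)+1=b, i(vowel)+1=j, t(cons)+5=y.

ywbjy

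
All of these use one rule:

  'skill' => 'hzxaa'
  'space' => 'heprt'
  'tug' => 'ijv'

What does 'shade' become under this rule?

hwpst

This is a Caesar cipher with shift 15.
Applying it to shade: s+15=h, h+15=w, a+15=p, d+15=s, e+15=t.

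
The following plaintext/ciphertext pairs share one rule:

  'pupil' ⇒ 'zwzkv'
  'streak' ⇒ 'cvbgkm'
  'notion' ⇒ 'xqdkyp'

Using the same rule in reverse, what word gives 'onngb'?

Shifts by position in pupil: pos 0: p→z (+10), pos 1: u→w (+2), pos 2: p→z (+10), pos 3: i→k (+2) — repeating every 2. A repeating key of period 2 is used — shifts +10, +2 over and over.
Reversing it on onngb: o−10=e, n−2=l, n−10=d, g−2=e, b−10=r.

elder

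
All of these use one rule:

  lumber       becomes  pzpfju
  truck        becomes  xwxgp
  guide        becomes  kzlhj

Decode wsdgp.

snack

A repeating key of period 3 is used — shifts +4, +5, +3 over and over.
Undoing it on wsdgp: w−4=s, s−5=n, d−3=a, g−4=c, p−5=k.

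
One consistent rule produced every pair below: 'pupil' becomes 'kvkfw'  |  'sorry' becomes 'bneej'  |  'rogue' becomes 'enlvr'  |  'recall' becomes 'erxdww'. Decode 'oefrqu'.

friend

p(15)→k(10) and u(20)→v(21) fit y≡23x+3 (mod 26); the inverse of 23 mod 26 is 17. This is an affine cipher: with a=0,…,z=25, each position x becomes (23x+3) mod 26.
Decoding oefrqu: o(14)→17·(14−3)≡5=f; e(4)→17·(4−3)≡17=r; f(5)→17·(5−3)≡8=i; r(17)→17·(17−3)≡4=e; q(16)→17·(16−3)≡13=n; u(20)→17·(20−3)≡3=d (all mod 26).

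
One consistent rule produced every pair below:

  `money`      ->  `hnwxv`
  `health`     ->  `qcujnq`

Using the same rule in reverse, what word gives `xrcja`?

ratio

The output letters match the input read backwards, each shifted +9: money reversed is yenom. The word is reversed, then every letter is shifted forward by 9.
Reversing it on xrcja: shift back: x−9=o, r−9=i, c−9=t, j−9=a, a−9=r → oitar; then reverse → ratio.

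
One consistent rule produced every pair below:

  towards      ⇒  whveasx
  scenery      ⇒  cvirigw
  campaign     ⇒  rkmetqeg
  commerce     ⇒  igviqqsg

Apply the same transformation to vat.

The output letters match the input read backwards, each shifted +4: towards reversed is sdrawot. Two steps: reverse the string, then apply a Caesar shift of +4.
On vat: reverse → tav; then shift: t+4=x, a+4=e, v+4=z.

xez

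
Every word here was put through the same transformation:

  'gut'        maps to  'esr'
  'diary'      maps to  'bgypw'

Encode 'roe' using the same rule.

This is a Caesar cipher with shift 24.
For roe: r+24=p, o+24=m, e+24=c.

pmc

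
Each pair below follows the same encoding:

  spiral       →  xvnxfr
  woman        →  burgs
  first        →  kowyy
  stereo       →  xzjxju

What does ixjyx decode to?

Shifts by position in spiral: pos 0: s→x (+5), pos 1: p→v (+6), pos 2: i→n (+5), pos 3: r→x (+6) — repeating every 2. The shifts repeat in a cycle of length 2: positions 0,1,… shift by +5, +6, then the pattern repeats.
Decoding ixjyx: i−5=d, x−6=r, j−5=e, y−6=s, x−5=s.

dress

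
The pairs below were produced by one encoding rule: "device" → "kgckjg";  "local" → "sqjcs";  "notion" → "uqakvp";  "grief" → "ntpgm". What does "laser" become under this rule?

sczgy

Shifts by position in device: pos 0: d→k (+7), pos 1: e→g (+2), pos 2: v→c (+7), pos 3: i→k (+2) — repeating every 2. It's a Vigenère-style cipher with numeric key [7,2]: position i shifts by key[i mod 2].
On laser: l+7=s, a+2=c, s+7=z, e+2=g, r+7=y.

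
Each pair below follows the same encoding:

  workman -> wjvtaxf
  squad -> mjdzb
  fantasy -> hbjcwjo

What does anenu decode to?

lever

Two steps: reverse the string, then apply a Caesar shift of +9.
Reversing it on anenu: shift back: a−9=r, n−9=e, e−9=v, n−9=e, u−9=l → revel; then reverse → lever.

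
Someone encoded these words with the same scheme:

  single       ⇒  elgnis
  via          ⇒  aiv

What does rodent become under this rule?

tnedor

The output letters match the input read backwards: single reversed is elgnis. The word is simply reversed.
On rodent: reverse → tnedor.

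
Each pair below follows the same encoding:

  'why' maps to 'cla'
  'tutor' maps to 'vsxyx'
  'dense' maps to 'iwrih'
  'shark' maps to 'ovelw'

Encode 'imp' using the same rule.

tqm

The output letters match the input read backwards, each shifted +4: why reversed is yhw. Read the word backwards and shift each letter +4.
On imp: reverse → pmi; then shift: p+4=t, m+4=q, i+4=m.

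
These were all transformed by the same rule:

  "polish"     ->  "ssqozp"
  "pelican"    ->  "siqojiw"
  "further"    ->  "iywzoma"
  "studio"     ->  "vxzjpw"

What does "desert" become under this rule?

gixkyb

The shift increases by 1 at each position, starting from +3: 3, 4, 5, ….
For desert: d+3=g, e+4=i, s+5=x, e+6=k, r+7=y, t+8=b.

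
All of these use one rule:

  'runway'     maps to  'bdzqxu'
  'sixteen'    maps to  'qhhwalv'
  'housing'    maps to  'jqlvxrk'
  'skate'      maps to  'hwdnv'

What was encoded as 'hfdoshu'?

replace

The output letters match the input read backwards, each shifted +3: runway reversed is yawnur. Read the word backwards and shift each letter +3.
Undoing it on hfdoshu: shift back: h−3=e, f−3=c, d−3=a, o−3=l, s−3=p, h−3=e, u−3=r → ecalper; then reverse → replace.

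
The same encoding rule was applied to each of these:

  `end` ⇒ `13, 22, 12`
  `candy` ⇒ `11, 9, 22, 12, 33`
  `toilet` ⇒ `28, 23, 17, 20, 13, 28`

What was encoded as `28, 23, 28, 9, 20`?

e is letter #5 and maps to 13: an offset of 8. The number is (letter's place in the alphabet, a=1) + 8.
Reversing it on 28, 23, 28, 9, 20: 28→(28−8)÷1=20=t, 23→(23−8)÷1=15=o, 28→(28−8)÷1=20=t, 9→(9−8)÷1=1=a, 20→(20−8)÷1=12=l.

total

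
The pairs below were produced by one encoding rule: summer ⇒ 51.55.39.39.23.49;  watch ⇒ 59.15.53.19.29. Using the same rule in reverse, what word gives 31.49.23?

With a=1..z=26, the number is 2·pos + 13.
Decoding 31.49.23: 31→(31−13)÷2=9=i, 49→(49−13)÷2=18=r, 23→(23−13)÷2=5=e.

ire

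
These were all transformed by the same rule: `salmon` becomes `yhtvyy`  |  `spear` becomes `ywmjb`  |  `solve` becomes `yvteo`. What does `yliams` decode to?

search

In salmon: s→y is +6, a→h is +7, l→t is +8, m→v is +9 — the shift increases by 1 each position. Letter i (0-indexed) is shifted by i+6, so successive shifts are 6, 7, 8, ….
Undoing it on yliams: y−6=s, l−7=e, i−8=a, a−9=r, m−10=c, s−11=h.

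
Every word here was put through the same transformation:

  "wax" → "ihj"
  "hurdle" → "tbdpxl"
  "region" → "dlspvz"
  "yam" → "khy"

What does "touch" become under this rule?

fvbot

The shift depends on letter class: consonant w→i is +12, but vowel a→h is +7. Vowels shift forward by 7 and consonants shift forward by 12.
Applying it to touch: t(cons)+12=f, o(vowel)+7=v, u(vowel)+7=b, c(cons)+12=o, h(cons)+12=t.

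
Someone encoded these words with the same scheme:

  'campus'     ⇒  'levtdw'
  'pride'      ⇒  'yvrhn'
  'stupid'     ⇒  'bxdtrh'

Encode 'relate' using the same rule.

A repeating key of period 2 is used — shifts +9, +4 over and over.
On relate: r+9=a, e+4=i, l+9=u, a+4=e, t+9=c, e+4=i.

aiueci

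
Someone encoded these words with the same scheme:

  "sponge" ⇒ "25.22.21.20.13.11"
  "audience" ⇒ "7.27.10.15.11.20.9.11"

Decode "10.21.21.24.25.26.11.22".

The number is (letter's place in the alphabet, a=1) + 6.
Undoing it on 10.21.21.24.25.26.11.22: 10→(10−6)÷1=4=d, 21→(21−6)÷1=15=o, 21→(21−6)÷1=15=o, 24→(24−6)÷1=18=r, 25→(25−6)÷1=19=s, 26→(26−6)÷1=20=t, 11→(11−6)÷1=5=e, 22→(22−6)÷1=16=p.

doorstep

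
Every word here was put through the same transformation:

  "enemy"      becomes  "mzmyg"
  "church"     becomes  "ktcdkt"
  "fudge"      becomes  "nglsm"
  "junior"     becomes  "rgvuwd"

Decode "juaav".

bison

It's a Vigenère-style cipher with numeric key [8,12]: position i shifts by key[i mod 2].
Undoing it on juaav: j−8=b, u−12=i, a−8=s, a−12=o, v−8=n.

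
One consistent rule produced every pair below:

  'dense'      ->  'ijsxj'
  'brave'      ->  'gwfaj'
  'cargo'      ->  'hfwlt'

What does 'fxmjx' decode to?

Compare letters: d→i is +5, e→j is +5, n→s is +5 — a constant shift. This is a Caesar cipher with shift 5.
Undoing it on fxmjx: f−5=a, x−5=s, m−5=h, j−5=e, x−5=s.

ashes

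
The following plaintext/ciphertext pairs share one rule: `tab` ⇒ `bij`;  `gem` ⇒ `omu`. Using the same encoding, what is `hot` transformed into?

pwb

Compare letters: t→b is +8, a→i is +8, b→j is +8 — a constant shift. Every letter moves 8 places later in the alphabet, wrapping around z→a.
For hot: h+8=p, o+8=w, t+8=b.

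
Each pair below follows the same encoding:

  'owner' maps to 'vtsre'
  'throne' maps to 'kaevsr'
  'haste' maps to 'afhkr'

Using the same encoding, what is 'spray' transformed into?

hyefz

o(14)→v(21) and w(22)→t(19) fit y≡3x+5 (mod 26); the inverse of 3 mod 26 is 9. Each letter's alphabet position (a=0..z=25) is mapped through 3·x+5 mod 26 — an affine cipher.
Applying it to spray: s(18)→3·18+5≡7=h; p(15)→3·15+5≡24=y; r(17)→3·17+5≡4=e; a(0)→3·0+5≡5=f; y(24)→3·24+5≡25=z (all mod 26).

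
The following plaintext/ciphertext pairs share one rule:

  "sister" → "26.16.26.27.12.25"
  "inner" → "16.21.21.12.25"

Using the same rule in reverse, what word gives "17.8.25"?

jar

s is letter #19 and maps to 26: an offset of 7. Each letter is replaced by its alphabet position (a=1..z=26) + 7.
Decoding 17.8.25: 17→(17−7)÷1=10=j, 8→(8−7)÷1=1=a, 25→(25−7)÷1=18=r.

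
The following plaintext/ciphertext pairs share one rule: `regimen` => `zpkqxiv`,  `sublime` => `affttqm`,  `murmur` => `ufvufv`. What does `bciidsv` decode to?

Shifts by position in regimen: pos 0: r→z (+8), pos 1: e→p (+11), pos 2: g→k (+4), pos 3: i→q (+8), pos 4: m→x (+11), pos 5: e→i (+4) — repeating every 3. It's a Vigenère-style cipher with numeric key [8,11,4]: position i shifts by key[i mod 3].
Reversing it on bciidsv: b−8=t, c−11=r, i−4=e, i−8=a, d−11=s, s−4=o, v−8=n.

treason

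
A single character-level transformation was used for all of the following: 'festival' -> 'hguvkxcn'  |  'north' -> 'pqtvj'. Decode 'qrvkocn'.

Compare letters: f→h is +2, e→g is +2, s→u is +2 — a constant shift. Each letter is shifted forward by 2 in the alphabet (a Caesar shift of +2).
Reversing it on qrvkocn: q−2=o, r−2=p, v−2=t, k−2=i, o−2=m, c−2=a, n−2=l.

optimal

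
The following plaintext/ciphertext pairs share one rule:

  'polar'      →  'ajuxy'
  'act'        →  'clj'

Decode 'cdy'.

The output letters match the input read backwards, each shifted +9: polar reversed is ralop. The word is reversed, then every letter is shifted forward by 9.
Reversing it on cdy: shift back: c−9=t, d−9=u, y−9=p → tup; then reverse → put.

put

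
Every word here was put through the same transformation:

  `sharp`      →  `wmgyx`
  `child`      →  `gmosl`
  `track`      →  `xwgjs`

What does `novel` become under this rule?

rtblt

In sharp: s→w is +4, h→m is +5, a→g is +6, r→y is +7 — the shift increases by 1 each position. Each letter shifts forward by (position + 4), i.e. 4, 5, 6, … — the shift grows by one for each successive letter.
For novel: n+4=r, o+5=t, v+6=b, e+7=l, l+8=t.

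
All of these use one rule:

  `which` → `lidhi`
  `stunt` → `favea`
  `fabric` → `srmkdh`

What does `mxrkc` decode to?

w(22)→l(11) and h(7)→i(8) fit y≡21x+17 (mod 26); the inverse of 21 mod 26 is 5. This is an affine cipher: with a=0,…,z=25, each position x becomes (21x+17) mod 26.
Reversing it on mxrkc: m(12)→5·(12−17)≡1=b; x(23)→5·(23−17)≡4=e; r(17)→5·(17−17)≡0=a; k(10)→5·(10−17)≡17=r; c(2)→5·(2−17)≡3=d (all mod 26).

beard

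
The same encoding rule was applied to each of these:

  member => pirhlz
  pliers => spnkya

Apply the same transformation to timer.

wmrky

In member: m→p is +3, e→i is +4, m→r is +5, b→h is +6 — the shift increases by 1 each position. The shift increases by 1 at each position, starting from +3: 3, 4, 5, ….
Applying it to timer: t+3=w, i+4=m, m+5=r, e+6=k, r+7=y.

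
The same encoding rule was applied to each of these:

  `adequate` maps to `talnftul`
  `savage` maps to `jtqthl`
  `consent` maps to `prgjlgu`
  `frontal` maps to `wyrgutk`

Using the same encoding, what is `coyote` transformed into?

prxrul

a(0)→t(19) and d(3)→a(0) fit y≡11x+19 (mod 26); the inverse of 11 mod 26 is 19. Treating letters as 0–25, the rule is x ↦ 11x + 19 (mod 26).
On coyote: c(2)→11·2+19≡15=p; o(14)→11·14+19≡17=r; y(24)→11·24+19≡23=x; o(14)→11·14+19≡17=r; t(19)→11·19+19≡20=u; e(4)→11·4+19≡11=l (all mod 26).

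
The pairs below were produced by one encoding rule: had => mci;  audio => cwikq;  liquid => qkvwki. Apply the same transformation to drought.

iwqwlmy

The shift depends on letter class: consonant h→m is +5, but vowel a→c is +2. Vowels shift forward by 2 and consonants shift forward by 5.
Applying it to drought: d(cons)+5=i, r(cons)+5=w, o(vowel)+2=q, u(vowel)+2=w, g(cons)+5=l, h(cons)+5=m, t(cons)+5=y.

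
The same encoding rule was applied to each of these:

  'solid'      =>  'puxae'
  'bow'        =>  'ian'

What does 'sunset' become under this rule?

fqezge

Two steps: reverse the string, then apply a Caesar shift of +12.
On sunset: reverse → tesnus; then shift: t+12=f, e+12=q, s+12=e, n+12=z, u+12=g, s+12=e.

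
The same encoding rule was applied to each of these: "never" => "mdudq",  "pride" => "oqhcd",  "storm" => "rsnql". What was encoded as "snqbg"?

torch

Compare letters: n→m is +25, e→d is +25, v→u is +25 — a constant shift. Every letter moves 25 places later in the alphabet, wrapping around z→a.
Decoding snqbg: s−25=t, n−25=o, q−25=r, b−25=c, g−25=h.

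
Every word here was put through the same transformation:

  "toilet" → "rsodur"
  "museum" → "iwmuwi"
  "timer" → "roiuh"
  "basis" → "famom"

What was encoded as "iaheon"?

t(19)→r(17) and o(14)→s(18) fit y≡5x+0 (mod 26); the inverse of 5 mod 26 is 21. Each letter's alphabet position (a=0..z=25) is mapped through 5·x+0 mod 26 — an affine cipher.
Reversing it on iaheon: i(8)→21·(8−0)≡12=m; a(0)→21·(0−0)≡0=a; h(7)→21·(7−0)≡17=r; e(4)→21·(4−0)≡6=g; o(14)→21·(14−0)≡8=i; n(13)→21·(13−0)≡13=n (all mod 26).

margin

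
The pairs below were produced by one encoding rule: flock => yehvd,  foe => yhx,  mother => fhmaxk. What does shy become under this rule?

Compare letters: f→y is +19, l→e is +19, o→h is +19 — a constant shift. It's a constant shift of +19 (ROT19).
Applying it to shy: s+19=l, h+19=a, y+19=r.

lar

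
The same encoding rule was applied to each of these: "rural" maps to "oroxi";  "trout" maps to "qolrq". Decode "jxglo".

Compare letters: r→o is +23, u→r is +23, r→o is +23 — a constant shift. This is a Caesar cipher with shift 23.
Decoding jxglo: j−23=m, x−23=a, g−23=j, l−23=o, o−23=r.

major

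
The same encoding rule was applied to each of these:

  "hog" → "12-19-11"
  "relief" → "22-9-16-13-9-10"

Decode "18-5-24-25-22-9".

nature

h is letter #8 and maps to 12: an offset of 4. The number is (letter's place in the alphabet, a=1) + 4.
Reversing it on 18-5-24-25-22-9: 18→(18−4)÷1=14=n, 5→(5−4)÷1=1=a, 24→(24−4)÷1=20=t, 25→(25−4)÷1=21=u, 22→(22−4)÷1=18=r, 9→(9−4)÷1=5=e.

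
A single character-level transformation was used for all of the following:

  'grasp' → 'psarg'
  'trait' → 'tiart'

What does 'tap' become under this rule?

The output letters match the input read backwards: grasp reversed is psarg. It's just the letters in reverse order.
On tap: reverse → pat.

pat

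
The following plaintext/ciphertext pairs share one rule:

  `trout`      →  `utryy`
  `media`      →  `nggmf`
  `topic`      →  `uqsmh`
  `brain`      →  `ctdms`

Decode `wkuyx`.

In trout: t→u is +1, r→t is +2, o→r is +3, u→y is +4 — the shift increases by 1 each position. The shift increases by 1 at each position, starting from +1: 1, 2, 3, ….
Undoing it on wkuyx: w−1=v, k−2=i, u−3=r, y−4=u, x−5=s.

virus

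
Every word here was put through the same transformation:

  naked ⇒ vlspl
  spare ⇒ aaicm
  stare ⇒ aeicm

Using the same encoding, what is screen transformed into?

Shifts by position in naked: pos 0: n→v (+8), pos 1: a→l (+11), pos 2: k→s (+8), pos 3: e→p (+11) — repeating every 2. It's a Vigenère-style cipher with numeric key [8,11]: position i shifts by key[i mod 2].
Applying it to screen: s+8=a, c+11=n, r+8=z, e+11=p, e+8=m, n+11=y.

anzpmy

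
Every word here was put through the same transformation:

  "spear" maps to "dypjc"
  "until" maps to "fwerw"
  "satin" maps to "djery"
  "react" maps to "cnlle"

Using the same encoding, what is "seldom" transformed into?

Shifts by position in spear: pos 0: s→d (+11), pos 1: p→y (+9), pos 2: e→p (+11), pos 3: a→j (+9) — repeating every 2. The shifts repeat in a cycle of length 2: positions 0,1,… shift by +11, +9, then the pattern repeats.
For seldom: s+11=d, e+9=n, l+11=w, d+9=m, o+11=z, m+9=v.

dnwmzv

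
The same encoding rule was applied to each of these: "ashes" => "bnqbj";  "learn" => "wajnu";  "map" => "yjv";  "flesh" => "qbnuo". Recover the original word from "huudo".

The output letters match the input read backwards, each shifted +9: ashes reversed is sehsa. Read the word backwards and shift each letter +9.
Reversing it on huudo: shift back: h−9=y, u−9=l, u−9=l, d−9=u, o−9=f → ylluf; then reverse → fully.

fully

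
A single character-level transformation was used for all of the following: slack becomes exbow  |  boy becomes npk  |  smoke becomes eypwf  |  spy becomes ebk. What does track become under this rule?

The shift depends on letter class: consonant s→e is +12, but vowel a→b is +1. The rule splits by letter class: vowels +1, consonants +12.
Applying it to track: t(cons)+12=f, r(cons)+12=d, a(vowel)+1=b, c(cons)+12=o, k(cons)+12=w.

fdbow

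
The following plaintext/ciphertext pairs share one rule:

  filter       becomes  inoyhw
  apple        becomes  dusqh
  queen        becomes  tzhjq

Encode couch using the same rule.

Shifts by position in filter: pos 0: f→i (+3), pos 1: i→n (+5), pos 2: l→o (+3), pos 3: t→y (+5) — repeating every 2. It's a Vigenère-style cipher with numeric key [3,5]: position i shifts by key[i mod 2].
Applying it to couch: c+3=f, o+5=t, u+3=x, c+5=h, h+3=k.

ftxhk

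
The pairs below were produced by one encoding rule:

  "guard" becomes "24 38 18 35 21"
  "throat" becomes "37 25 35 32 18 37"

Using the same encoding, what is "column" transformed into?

Each letter is replaced by its alphabet position (a=1..z=26) + 17.
On column: c=3→20, o=15→32, l=12→29, u=21→38, m=13→30, n=14→31.

20 32 29 38 30 31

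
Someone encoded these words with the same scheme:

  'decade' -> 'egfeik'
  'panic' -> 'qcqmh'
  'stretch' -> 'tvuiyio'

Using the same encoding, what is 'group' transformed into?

In decade: d→e is +1, e→g is +2, c→f is +3, a→e is +4 — the shift increases by 1 each position. The shift increases by 1 at each position, starting from +1: 1, 2, 3, ….
On group: g+1=h, r+2=t, o+3=r, u+4=y, p+5=u.

htryu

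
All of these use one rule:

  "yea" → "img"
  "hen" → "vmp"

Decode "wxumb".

The output letters match the input read backwards, each shifted +8: yea reversed is aey. Two steps: reverse the string, then apply a Caesar shift of +8.
Reversing it on wxumb: shift back: w−8=o, x−8=p, u−8=m, m−8=e, b−8=t → opmet; then reverse → tempo.

tempo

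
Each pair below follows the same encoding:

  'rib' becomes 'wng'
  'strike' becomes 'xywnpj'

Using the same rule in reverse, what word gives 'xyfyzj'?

Compare letters: r→w is +5, i→n is +5, b→g is +5 — a constant shift. It's a constant shift of +5 (ROT5).
Undoing it on xyfyzj: x−5=s, y−5=t, f−5=a, y−5=t, z−5=u, j−5=e.

statue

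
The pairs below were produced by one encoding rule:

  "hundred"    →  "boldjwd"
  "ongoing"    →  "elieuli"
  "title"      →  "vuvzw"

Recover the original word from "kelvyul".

contain

h(7)→b(1) and u(20)→o(14) fit y≡19x+24 (mod 26); the inverse of 19 mod 26 is 11. This is an affine cipher: with a=0,…,z=25, each position x becomes (19x+24) mod 26.
Decoding kelvyul: k(10)→11·(10−24)≡2=c; e(4)→11·(4−24)≡14=o; l(11)→11·(11−24)≡13=n; v(21)→11·(21−24)≡19=t; y(24)→11·(24−24)≡0=a; u(20)→11·(20−24)≡8=i; l(11)→11·(11−24)≡13=n (all mod 26).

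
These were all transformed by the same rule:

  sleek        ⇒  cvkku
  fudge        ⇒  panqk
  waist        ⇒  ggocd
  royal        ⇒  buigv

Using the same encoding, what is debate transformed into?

nklgdk

The shift depends on letter class: consonant s→c is +10, but vowel e→k is +6. The rule splits by letter class: vowels +6, consonants +10.
On debate: d(cons)+10=n, e(vowel)+6=k, b(cons)+10=l, a(vowel)+6=g, t(cons)+10=d, e(vowel)+6=k.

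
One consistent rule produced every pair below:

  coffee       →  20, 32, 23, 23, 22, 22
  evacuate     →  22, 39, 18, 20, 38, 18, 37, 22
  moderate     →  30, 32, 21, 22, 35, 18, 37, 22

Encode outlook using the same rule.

Letters become their 1-based position plus 17 (so a→18, b→19, …).
For outlook: o=15→32, u=21→38, t=20→37, l=12→29, o=15→32, o=15→32, k=11→28.

32, 38, 37, 29, 32, 32, 28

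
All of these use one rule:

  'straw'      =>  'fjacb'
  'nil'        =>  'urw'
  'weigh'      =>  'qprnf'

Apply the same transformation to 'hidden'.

wnmmrq

Read the word backwards and shift each letter +9.
Applying it to hidden: reverse → neddih; then shift: n+9=w, e+9=n, d+9=m, d+9=m, i+9=r, h+9=q.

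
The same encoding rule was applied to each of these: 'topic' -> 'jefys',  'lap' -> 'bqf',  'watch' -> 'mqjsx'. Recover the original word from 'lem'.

vow

Compare letters: t→j is +16, o→e is +16, p→f is +16 — a constant shift. Each letter is shifted forward by 16 in the alphabet (a Caesar shift of +16).
Reversing it on lem: l−16=v, e−16=o, m−16=w.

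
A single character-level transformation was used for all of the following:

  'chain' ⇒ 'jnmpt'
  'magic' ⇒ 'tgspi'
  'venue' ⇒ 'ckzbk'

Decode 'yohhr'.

rival

Shifts by position in chain: pos 0: c→j (+7), pos 1: h→n (+6), pos 2: a→m (+12), pos 3: i→p (+7), pos 4: n→t (+6) — repeating every 3. The shifts repeat in a cycle of length 3: positions 0,1,… shift by +7, +6, +12, then the pattern repeats.
Decoding yohhr: y−7=r, o−6=i, h−12=v, h−7=a, r−6=l.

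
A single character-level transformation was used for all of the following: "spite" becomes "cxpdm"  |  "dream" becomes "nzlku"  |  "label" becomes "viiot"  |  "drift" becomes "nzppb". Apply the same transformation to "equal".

Shifts by position in spite: pos 0: s→c (+10), pos 1: p→x (+8), pos 2: i→p (+7), pos 3: t→d (+10), pos 4: e→m (+8) — repeating every 3. The shifts repeat in a cycle of length 3: positions 0,1,… shift by +10, +8, +7, then the pattern repeats.
On equal: e+10=o, q+8=y, u+7=b, a+10=k, l+8=t.

oybkt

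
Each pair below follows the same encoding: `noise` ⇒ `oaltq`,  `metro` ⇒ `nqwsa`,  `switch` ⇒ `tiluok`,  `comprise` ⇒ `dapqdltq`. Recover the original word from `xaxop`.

wound

Shifts by position in noise: pos 0: n→o (+1), pos 1: o→a (+12), pos 2: i→l (+3), pos 3: s→t (+1), pos 4: e→q (+12) — repeating every 3. It's a Vigenère-style cipher with numeric key [1,12,3]: position i shifts by key[i mod 3].
Undoing it on xaxop: x−1=w, a−12=o, x−3=u, o−1=n, p−12=d.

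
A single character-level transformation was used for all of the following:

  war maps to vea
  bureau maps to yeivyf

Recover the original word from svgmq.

micro

The word is reversed, then every letter is shifted forward by 4.
Undoing it on svgmq: shift back: s−4=o, v−4=r, g−4=c, m−4=i, q−4=m → orcim; then reverse → micro.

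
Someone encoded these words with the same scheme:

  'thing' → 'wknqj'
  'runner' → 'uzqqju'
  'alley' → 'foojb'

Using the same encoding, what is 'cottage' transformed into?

Vowels shift forward by 5 and consonants shift forward by 3.
Applying it to cottage: c(cons)+3=f, o(vowel)+5=t, t(cons)+3=w, t(cons)+3=w, a(vowel)+5=f, g(cons)+3=j, e(vowel)+5=j.

ftwwfjj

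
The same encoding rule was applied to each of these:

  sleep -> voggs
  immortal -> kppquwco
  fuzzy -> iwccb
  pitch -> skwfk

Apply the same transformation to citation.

fkwcwkqq

The rule splits by letter class: vowels +2, consonants +3.
On citation: c(cons)+3=f, i(vowel)+2=k, t(cons)+3=w, a(vowel)+2=c, t(cons)+3=w, i(vowel)+2=k, o(vowel)+2=q, n(cons)+3=q.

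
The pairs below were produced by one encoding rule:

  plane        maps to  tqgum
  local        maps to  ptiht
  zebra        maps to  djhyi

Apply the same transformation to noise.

In plane: p→t is +4, l→q is +5, a→g is +6, n→u is +7 — the shift increases by 1 each position. The shift increases by 1 at each position, starting from +4: 4, 5, 6, ….
Applying it to noise: n+4=r, o+5=t, i+6=o, s+7=z, e+8=m.

rtozm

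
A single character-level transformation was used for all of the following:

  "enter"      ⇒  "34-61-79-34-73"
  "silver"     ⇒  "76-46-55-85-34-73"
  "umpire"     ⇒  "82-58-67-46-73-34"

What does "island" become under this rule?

The formula is n = 3×(alphabet index, a=1) + 19.
On island: i=9→46, s=19→76, l=12→55, a=1→22, n=14→61, d=4→31.

46-76-55-22-61-31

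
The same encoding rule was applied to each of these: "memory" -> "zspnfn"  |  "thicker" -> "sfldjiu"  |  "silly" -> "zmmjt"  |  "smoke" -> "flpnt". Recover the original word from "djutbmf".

The word is reversed, then every letter is shifted forward by 1.
Undoing it on djutbmf: shift back: d−1=c, j−1=i, u−1=t, t−1=s, b−1=a, m−1=l, f−1=e → citsale; then reverse → elastic.

elastic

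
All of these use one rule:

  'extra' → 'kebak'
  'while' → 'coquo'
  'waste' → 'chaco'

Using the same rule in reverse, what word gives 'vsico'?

The shift increases by 1 at each position, starting from +6: 6, 7, 8, ….
Undoing it on vsico: v−6=p, s−7=l, i−8=a, c−9=t, o−10=e.

plate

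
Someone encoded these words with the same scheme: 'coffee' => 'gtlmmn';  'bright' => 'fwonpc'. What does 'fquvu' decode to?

bloom

Each letter shifts forward by (position + 4), i.e. 4, 5, 6, … — the shift grows by one for each successive letter.
Undoing it on fquvu: f−4=b, q−5=l, u−6=o, v−7=o, u−8=m.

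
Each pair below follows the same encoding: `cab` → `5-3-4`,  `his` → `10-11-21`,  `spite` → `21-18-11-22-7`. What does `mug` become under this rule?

Letters become their 1-based position plus 2 (so a→3, b→4, …).
For mug: m=13→15, u=21→23, g=7→9.

15-23-9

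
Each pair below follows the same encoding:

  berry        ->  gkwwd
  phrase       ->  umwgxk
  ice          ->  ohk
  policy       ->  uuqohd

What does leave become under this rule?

The shift depends on letter class: consonant b→g is +5, but vowel e→k is +6. The rule splits by letter class: vowels +6, consonants +5.
For leave: l(cons)+5=q, e(vowel)+6=k, a(vowel)+6=g, v(cons)+5=a, e(vowel)+6=k.

qkgak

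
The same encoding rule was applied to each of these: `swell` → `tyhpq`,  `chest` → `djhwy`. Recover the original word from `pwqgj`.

In swell: s→t is +1, w→y is +2, e→h is +3, l→p is +4 — the shift increases by 1 each position. The shift increases by 1 at each position, starting from +1: 1, 2, 3, ….
Decoding pwqgj: p−1=o, w−2=u, q−3=n, g−4=c, j−5=e.

ounce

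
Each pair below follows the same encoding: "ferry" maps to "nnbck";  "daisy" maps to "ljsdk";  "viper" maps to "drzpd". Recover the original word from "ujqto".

Letter i (0-indexed) is shifted by i+8, so successive shifts are 8, 9, 10, ….
Decoding ujqto: u−8=m, j−9=a, q−10=g, t−11=i, o−12=c.

magic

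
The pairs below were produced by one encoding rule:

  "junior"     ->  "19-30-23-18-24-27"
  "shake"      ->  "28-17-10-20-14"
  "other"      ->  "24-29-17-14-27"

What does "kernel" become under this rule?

j is letter #10 and maps to 19: an offset of 9. Each letter is replaced by its alphabet position (a=1..z=26) + 9.
On kernel: k=11→20, e=5→14, r=18→27, n=14→23, e=5→14, l=12→21.

20-14-27-23-14-21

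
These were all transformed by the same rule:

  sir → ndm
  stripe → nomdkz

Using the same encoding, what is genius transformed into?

Compare letters: s→n is +21, i→d is +21, r→m is +21 — a constant shift. Each letter is shifted forward by 21 in the alphabet (a Caesar shift of +21).
Applying it to genius: g+21=b, e+21=z, n+21=i, i+21=d, u+21=p, s+21=n.

bzidpn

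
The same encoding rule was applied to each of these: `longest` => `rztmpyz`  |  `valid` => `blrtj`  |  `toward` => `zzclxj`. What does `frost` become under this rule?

The shift depends on letter class: consonant l→r is +6, but vowel o→z is +11. The rule splits by letter class: vowels +11, consonants +6.
On frost: f(cons)+6=l, r(cons)+6=x, o(vowel)+11=z, s(cons)+6=y, t(cons)+6=z.

lxzyz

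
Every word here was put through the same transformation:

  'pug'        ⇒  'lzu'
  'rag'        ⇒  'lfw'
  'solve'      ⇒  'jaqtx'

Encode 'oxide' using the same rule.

Two steps: reverse the string, then apply a Caesar shift of +5.
On oxide: reverse → edixo; then shift: e+5=j, d+5=i, i+5=n, x+5=c, o+5=t.

jinct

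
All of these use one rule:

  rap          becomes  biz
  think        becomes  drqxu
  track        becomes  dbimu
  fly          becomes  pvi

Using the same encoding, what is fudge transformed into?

pcnqm

Two shifts are in play — +8 for a/e/i/o/u, +10 for every other letter.
Applying it to fudge: f(cons)+10=p, u(vowel)+8=c, d(cons)+10=n, g(cons)+10=q, e(vowel)+8=m.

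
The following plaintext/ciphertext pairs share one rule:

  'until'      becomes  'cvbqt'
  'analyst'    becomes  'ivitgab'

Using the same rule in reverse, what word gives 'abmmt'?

It's a constant shift of +8 (ROT8).
Reversing it on abmmt: a−8=s, b−8=t, m−8=e, m−8=e, t−8=l.

steel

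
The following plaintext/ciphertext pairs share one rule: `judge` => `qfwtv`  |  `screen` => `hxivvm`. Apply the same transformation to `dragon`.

Each pair mirrors across the alphabet (j↔q, u↔f, d↔w): positions sum to 25. Letters are reflected about the middle of the alphabet (position → 25−position): Atbash.
Applying it to dragon: d↔w, r↔i, a↔z, g↔t, o↔l, n↔m.

wiztlm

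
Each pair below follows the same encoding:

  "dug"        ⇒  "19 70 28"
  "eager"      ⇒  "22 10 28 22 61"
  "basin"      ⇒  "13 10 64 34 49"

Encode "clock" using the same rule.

16 43 52 16 40

d(#4)→19 and u(#21)→70: differences scale by 3, so n = 3·pos + 7. With a=1..z=26, the number is 3·pos + 7.
Applying it to clock: c=3→16, l=12→43, o=15→52, c=3→16, k=11→40.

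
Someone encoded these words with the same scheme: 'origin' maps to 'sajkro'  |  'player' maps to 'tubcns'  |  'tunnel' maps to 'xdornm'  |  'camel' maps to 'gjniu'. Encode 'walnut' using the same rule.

Shifts by position in origin: pos 0: o→s (+4), pos 1: r→a (+9), pos 2: i→j (+1), pos 3: g→k (+4), pos 4: i→r (+9), pos 5: n→o (+1) — repeating every 3. It's a Vigenère-style cipher with numeric key [4,9,1]: position i shifts by key[i mod 3].
Applying it to walnut: w+4=a, a+9=j, l+1=m, n+4=r, u+9=d, t+1=u.

ajmrdu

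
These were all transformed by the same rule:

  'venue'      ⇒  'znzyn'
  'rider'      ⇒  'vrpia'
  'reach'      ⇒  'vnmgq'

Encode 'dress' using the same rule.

Shifts by position in venue: pos 0: v→z (+4), pos 1: e→n (+9), pos 2: n→z (+12), pos 3: u→y (+4), pos 4: e→n (+9) — repeating every 3. It's a Vigenère-style cipher with numeric key [4,9,12]: position i shifts by key[i mod 3].
For dress: d+4=h, r+9=a, e+12=q, s+4=w, s+9=b.

haqwb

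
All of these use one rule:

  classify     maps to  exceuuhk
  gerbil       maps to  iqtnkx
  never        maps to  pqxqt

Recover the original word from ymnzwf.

It's a Vigenère-style cipher with numeric key [2,12]: position i shifts by key[i mod 2].
Undoing it on ymnzwf: y−2=w, m−12=a, n−2=l, z−12=n, w−2=u, f−12=t.

walnut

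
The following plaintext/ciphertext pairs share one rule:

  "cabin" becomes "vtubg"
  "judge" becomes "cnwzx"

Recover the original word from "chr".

Compare letters: c→v is +19, a→t is +19, b→u is +19 — a constant shift. Each letter is shifted forward by 19 in the alphabet (a Caesar shift of +19).
Decoding chr: c−19=j, h−19=o, r−19=y.

joy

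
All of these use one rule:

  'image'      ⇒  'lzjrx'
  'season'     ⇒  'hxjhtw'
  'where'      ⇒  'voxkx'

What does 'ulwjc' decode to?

final

Each letter's alphabet position (a=0..z=25) is mapped through 23·x+9 mod 26 — an affine cipher.
Undoing it on ulwjc: u(20)→17·(20−9)≡5=f; l(11)→17·(11−9)≡8=i; w(22)→17·(22−9)≡13=n; j(9)→17·(9−9)≡0=a; c(2)→17·(2−9)≡11=l (all mod 26).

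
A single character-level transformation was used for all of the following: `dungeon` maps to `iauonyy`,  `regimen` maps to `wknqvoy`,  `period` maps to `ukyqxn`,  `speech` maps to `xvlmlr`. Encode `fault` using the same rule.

In dungeon: d→i is +5, u→a is +6, n→u is +7, g→o is +8 — the shift increases by 1 each position. Letter i (0-indexed) is shifted by i+5, so successive shifts are 5, 6, 7, ….
Applying it to fault: f+5=k, a+6=g, u+7=b, l+8=t, t+9=c.

kgbtc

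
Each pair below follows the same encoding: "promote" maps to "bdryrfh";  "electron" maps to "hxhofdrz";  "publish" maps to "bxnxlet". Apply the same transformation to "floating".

rxrdflzs

Two shifts are in play — +3 for a/e/i/o/u, +12 for every other letter.
For floating: f(cons)+12=r, l(cons)+12=x, o(vowel)+3=r, a(vowel)+3=d, t(cons)+12=f, i(vowel)+3=l, n(cons)+12=z, g(cons)+12=s.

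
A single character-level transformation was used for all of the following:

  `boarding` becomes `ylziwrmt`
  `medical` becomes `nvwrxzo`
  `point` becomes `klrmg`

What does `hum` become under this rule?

sfn

This is the alphabet-reversal cipher (Atbash): a becomes z, b becomes y, etc.
For hum: h↔s, u↔f, m↔n.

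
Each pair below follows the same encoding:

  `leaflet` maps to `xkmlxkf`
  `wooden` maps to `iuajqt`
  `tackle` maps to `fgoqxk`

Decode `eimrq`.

scale

Shifts by position in leaflet: pos 0: l→x (+12), pos 1: e→k (+6), pos 2: a→m (+12), pos 3: f→l (+6) — repeating every 2. The shifts repeat in a cycle of length 2: positions 0,1,… shift by +12, +6, then the pattern repeats.
Undoing it on eimrq: e−12=s, i−6=c, m−12=a, r−6=l, q−12=e.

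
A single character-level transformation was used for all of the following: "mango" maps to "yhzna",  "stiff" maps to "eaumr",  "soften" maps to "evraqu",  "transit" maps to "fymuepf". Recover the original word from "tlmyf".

Shifts by position in mango: pos 0: m→y (+12), pos 1: a→h (+7), pos 2: n→z (+12), pos 3: g→n (+7) — repeating every 2. It's a Vigenère-style cipher with numeric key [12,7]: position i shifts by key[i mod 2].
Reversing it on tlmyf: t−12=h, l−7=e, m−12=a, y−7=r, f−12=t.

heart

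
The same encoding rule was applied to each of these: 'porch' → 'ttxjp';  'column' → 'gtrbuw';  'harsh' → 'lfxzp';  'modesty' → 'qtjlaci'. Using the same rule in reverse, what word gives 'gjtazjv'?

central

Each letter shifts forward by (position + 4), i.e. 4, 5, 6, … — the shift grows by one for each successive letter.
Decoding gjtazjv: g−4=c, j−5=e, t−6=n, a−7=t, z−8=r, j−9=a, v−10=l.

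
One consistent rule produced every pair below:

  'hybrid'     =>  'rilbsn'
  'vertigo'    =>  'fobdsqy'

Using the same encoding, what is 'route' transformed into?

byedo

Each letter is shifted forward by 10 in the alphabet (a Caesar shift of +10).
On route: r+10=b, o+10=y, u+10=e, t+10=d, e+10=o.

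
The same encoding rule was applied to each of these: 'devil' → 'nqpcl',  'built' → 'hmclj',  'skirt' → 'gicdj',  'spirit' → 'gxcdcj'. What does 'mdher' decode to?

d(3)→n(13) and e(4)→q(16) fit y≡3x+4 (mod 26); the inverse of 3 mod 26 is 9. Each letter's alphabet position (a=0..z=25) is mapped through 3·x+4 mod 26 — an affine cipher.
Reversing it on mdher: m(12)→9·(12−4)≡20=u; d(3)→9·(3−4)≡17=r; h(7)→9·(7−4)≡1=b; e(4)→9·(4−4)≡0=a; r(17)→9·(17−4)≡13=n (all mod 26).

urban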